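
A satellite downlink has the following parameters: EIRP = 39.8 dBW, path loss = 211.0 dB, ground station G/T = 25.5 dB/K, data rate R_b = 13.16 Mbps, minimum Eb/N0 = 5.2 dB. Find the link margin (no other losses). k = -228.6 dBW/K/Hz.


C/N0 = EIRP - FSPL + G/T - k = 39.8 - 211.0 + 25.5 - (-228.6)
C/N0 = 82.9000 dB-Hz
R_b = 13.16 Mbps = 1.316e+07 bps -> 10*log10(R_b) = 71.1926 dB-Hz
Eb/N0 = C/N0 - 10*log10(R_b) = 82.9000 - 71.1926 = 11.7074 dB
Margin = Eb/N0 - Eb/N0_req = 11.7074 - 5.2 = 6.5074 dB (link closes)

6.5074 dB


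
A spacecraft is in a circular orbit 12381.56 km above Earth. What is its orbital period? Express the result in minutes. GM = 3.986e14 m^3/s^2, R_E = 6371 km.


r = 18752.5600 km = 1.875256e+07 m
T = 2*pi*sqrt(r^3/mu) = 2*pi*sqrt(6.5944972e+21 / 3.986e14)
T = 25556.5406 s = 425.9423 min

425.9423 minutes


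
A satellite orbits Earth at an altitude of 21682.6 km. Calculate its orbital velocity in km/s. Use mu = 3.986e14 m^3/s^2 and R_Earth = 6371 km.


r = R_E + alt = 6371.0 + 21682.6 = 28053.6000 km = 2.80536e+07 m
v = sqrt(mu/r) = sqrt(3.986e14 / 2.80536e+07) = 3769.4184 m/s = 3.7694 km/s

3.7694 km/s


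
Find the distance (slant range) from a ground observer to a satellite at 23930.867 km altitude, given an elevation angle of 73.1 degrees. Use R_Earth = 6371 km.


h = 23930.867 km, el = 73.1 deg
d = -R_E*sin(el) + sqrt((R_E*sin(el))^2 + 2*R_E*h + h^2)
d = -6371.0000*sin(1.2758) + sqrt((6371.0000*0.9568136)^2 + 2*6371.0000*23930.867 + 23930.867^2)
d = 24149.3552 km

24149.3552 km


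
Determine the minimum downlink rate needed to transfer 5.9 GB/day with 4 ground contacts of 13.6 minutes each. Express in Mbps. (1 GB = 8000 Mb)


total contact time = 4 * 13.6 * 60 = 3264.0000 s
data = 5.9 GB = 47200.0000 Mb
rate = 47200.0000 / 3264.0000 = 14.4608 Mbps

14.4608 Mbps


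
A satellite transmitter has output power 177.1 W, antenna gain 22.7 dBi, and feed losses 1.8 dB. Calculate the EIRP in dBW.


Pt = 177.1 W = 22.4822 dBW
EIRP = Pt_dBW + Gt - losses = 22.4822 + 22.7 - 1.8 = 43.3822 dBW

43.3822 dBW


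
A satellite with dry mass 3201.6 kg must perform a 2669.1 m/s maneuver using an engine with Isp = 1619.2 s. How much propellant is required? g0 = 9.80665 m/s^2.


ve = Isp * g0 = 1619.2 * 9.80665 = 15878.927680 m/s
mass ratio = exp(dv/ve) = exp(2669.1/15878.927680) = 1.18304390
m_prop = m_dry * (mr - 1) = 3201.6 * (1.18304390 - 1)
m_prop = 586.0334 kg

586.0334 kg


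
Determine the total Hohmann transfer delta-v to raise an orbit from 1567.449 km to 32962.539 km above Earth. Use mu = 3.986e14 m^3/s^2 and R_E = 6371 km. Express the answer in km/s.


r1 = 7938.4490 km = 7.938449e+06 m
r2 = 39333.5390 km = 3.9333539e+07 m
dv1 = sqrt(mu/r1)*(sqrt(2*r2/(r1+r2)) - 1) = 2055.0409 m/s
dv2 = sqrt(mu/r2)*(1 - sqrt(2*r1/(r1+r2))) = 1338.4905 m/s
total dv = |dv1| + |dv2| = 2055.0409 + 1338.4905 = 3393.5314 m/s = 3.3935 km/s

3.3935 km/s


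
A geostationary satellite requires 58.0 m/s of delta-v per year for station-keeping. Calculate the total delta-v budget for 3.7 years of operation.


dV = rate * years = 58.0 * 3.7
dV = 214.6000 m/s

214.6000 m/s


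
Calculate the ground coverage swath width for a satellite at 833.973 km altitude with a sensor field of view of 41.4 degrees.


FOV = 41.4 deg = 0.7225663 rad
swath = 2 * alt * tan(FOV/2) = 2 * 833.973 * tan(0.3612832)
swath = 2 * 833.973 * 0.3778685
swath = 630.2643 km

630.2643 km


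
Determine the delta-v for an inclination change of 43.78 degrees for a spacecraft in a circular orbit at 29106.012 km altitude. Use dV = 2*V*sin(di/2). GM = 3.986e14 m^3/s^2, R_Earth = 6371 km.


r = 35477.0120 km = 3.5477012e+07 m
V = sqrt(mu/r) = 3351.9315 m/s
di = 43.78 deg = 0.7641051 rad
dV = 2*V*sin(di/2) = 2*3351.9315*sin(0.3820526)
dV = 2499.3733 m/s = 2.4994 km/s

2.4994 km/s


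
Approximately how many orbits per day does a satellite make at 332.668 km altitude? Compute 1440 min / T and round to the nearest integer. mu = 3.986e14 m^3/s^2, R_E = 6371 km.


r = 6.703668e+06 m
T = 2*pi*sqrt(r^3/mu) = 5462.3556 s = 91.0393 min
revs/day = 1440 / 91.0393 = 15.8174
Rounded: 16 revolutions per day

16 revolutions per day


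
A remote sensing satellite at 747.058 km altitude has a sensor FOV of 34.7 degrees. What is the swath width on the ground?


FOV = 34.7 deg = 0.6056293 rad
swath = 2 * alt * tan(FOV/2) = 2 * 747.058 * tan(0.3028146)
swath = 2 * 747.058 * 0.3124229
swath = 466.7961 km

466.7961 km


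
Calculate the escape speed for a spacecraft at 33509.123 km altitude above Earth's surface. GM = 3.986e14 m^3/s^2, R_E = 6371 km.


r = 6371.0 + 33509.123 = 39880.1230 km = 3.9880123e+07 m
v_esc = sqrt(2*mu/r) = sqrt(2*3.986e14 / 3.9880123e+07)
v_esc = 4471.0075 m/s = 4.4710 km/s

4.4710 km/s


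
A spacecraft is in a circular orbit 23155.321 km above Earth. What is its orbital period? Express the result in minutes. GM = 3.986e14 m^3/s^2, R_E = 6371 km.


r = 29526.3210 km = 2.9526321e+07 m
T = 2*pi*sqrt(r^3/mu) = 2*pi*sqrt(2.5741154e+22 / 3.986e14)
T = 50492.3084 s = 841.5385 min

841.5385 minutes


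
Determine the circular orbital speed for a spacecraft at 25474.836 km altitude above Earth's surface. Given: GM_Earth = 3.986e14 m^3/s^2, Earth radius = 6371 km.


r = R_E + alt = 6371.0 + 25474.836 = 31845.8360 km = 3.1845836e+07 m
v = sqrt(mu/r) = sqrt(3.986e14 / 3.1845836e+07) = 3537.8737 m/s = 3.5379 km/s

3.5379 km/s


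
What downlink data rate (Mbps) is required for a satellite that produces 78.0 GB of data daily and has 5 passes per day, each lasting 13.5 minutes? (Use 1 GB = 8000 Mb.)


total contact time = 5 * 13.5 * 60 = 4050.0000 s
data = 78.0 GB = 624000.0000 Mb
rate = 624000.0000 / 4050.0000 = 154.0741 Mbps

154.0741 Mbps


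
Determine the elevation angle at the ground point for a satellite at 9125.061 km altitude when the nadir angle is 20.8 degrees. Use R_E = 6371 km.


r = R_E + alt = 15496.0610 km
Law of sines in the satellite / Earth-center / ground-point triangle:
  sin(nadir)/R_E = sin(90 + el)/r  =>  cos(el) = (r/R_E)*sin(nadir)
cos(el) = (15496.0610 / 6371.0000) * sin(20.8 deg) = 0.8637198
el = arccos(0.8637198) = 30.2632 deg
(Earth-central angle = 90 - nadir - el = 38.9368 deg)

30.2632 degrees


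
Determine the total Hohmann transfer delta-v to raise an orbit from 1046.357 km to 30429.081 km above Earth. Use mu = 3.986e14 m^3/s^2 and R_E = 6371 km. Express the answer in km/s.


r1 = 7417.3570 km = 7.417357e+06 m
r2 = 36800.0810 km = 3.6800081e+07 m
dv1 = sqrt(mu/r1)*(sqrt(2*r2/(r1+r2)) - 1) = 2127.0479 m/s
dv2 = sqrt(mu/r2)*(1 - sqrt(2*r1/(r1+r2))) = 1384.8425 m/s
total dv = |dv1| + |dv2| = 2127.0479 + 1384.8425 = 3511.8903 m/s = 3.5119 km/s

3.5119 km/s


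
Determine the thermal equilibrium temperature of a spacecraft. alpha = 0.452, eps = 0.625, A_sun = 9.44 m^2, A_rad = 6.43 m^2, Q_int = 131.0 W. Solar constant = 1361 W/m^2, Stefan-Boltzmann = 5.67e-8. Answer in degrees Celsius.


Numerator = alpha*S*A_sun + Q_int = 0.452*1361*9.44 + 131.0 = 5938.2237 W
Denominator = eps*sigma*A_rad = 0.625*5.67e-8*6.43 = 2.2786313e-07 W/K^4
T^4 = 2.6060486e+10 K^4
T = 401.7868 K = 128.6368 C

128.6368 degrees Celsius


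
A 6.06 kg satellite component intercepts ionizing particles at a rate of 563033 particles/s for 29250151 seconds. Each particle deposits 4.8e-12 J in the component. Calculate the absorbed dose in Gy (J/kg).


Total energy deposited = rate * time * E_per
  = 563033 * 29250151 * 4.8e-12 = 79.0502 J
Dose = E_total / mass = 79.0502 / 6.06
Dose = 13.0446 Gy

13.0446 Gy


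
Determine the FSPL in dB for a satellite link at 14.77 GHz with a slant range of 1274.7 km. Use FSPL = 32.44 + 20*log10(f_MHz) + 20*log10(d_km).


f = 14.77 GHz = 14770.0000 MHz
d = 1274.7 km
FSPL = 32.44 + 20*log10(14770.0000) + 20*log10(1274.7)
FSPL = 32.44 + 83.3876 + 62.1082
FSPL = 177.9358 dB

177.9358 dB


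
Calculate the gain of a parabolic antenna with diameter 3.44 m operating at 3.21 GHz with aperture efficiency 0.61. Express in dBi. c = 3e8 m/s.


lambda = c/f = 3e8 / 3.21e+09 = 0.09345794 m
G = eta*(pi*D/lambda)^2 = 0.61*(pi*3.44/0.09345794)^2
G = 8156.6912 (linear)
G = 10*log10(8156.6912) = 39.1151 dBi

39.1151 dBi


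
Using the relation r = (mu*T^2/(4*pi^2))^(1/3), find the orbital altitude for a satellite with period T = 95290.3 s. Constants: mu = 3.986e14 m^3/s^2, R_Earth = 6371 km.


T = 95290.3 s
r = (mu*T^2/(4*pi^2))^(1/3) = (3.986e14 * 95290.3^2 / (4*pi^2))^(1/3)
r = 4.5091185e+07 m = 45091.1850 km
alt = r - R_E = 45091.1850 - 6371 = 38720.1850 km

38720.1850 km


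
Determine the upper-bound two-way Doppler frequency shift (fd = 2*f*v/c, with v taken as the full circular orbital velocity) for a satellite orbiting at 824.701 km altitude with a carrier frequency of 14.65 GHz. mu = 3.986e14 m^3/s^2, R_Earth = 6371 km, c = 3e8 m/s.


r = 7.195701e+06 m
v = sqrt(mu/r) = 7442.7271 m/s (worst-case radial velocity)
f = 14.65 GHz = 1.465e+10 Hz
fd = 2*f*v/c = 2*1.465e+10*7442.7271/3.0e+08
fd = 726906.3426 Hz

726906.3426 Hz


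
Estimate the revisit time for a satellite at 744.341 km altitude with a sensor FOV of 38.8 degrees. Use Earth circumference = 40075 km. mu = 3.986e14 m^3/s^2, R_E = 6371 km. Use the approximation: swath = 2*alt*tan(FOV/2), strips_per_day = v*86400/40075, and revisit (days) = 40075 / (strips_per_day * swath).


swath = 2*744.341*tan(0.3385939) = 524.2477 km
v = sqrt(mu/r) = 7484.6378 m/s = 7.4846 km/s
strips/day = v*86400/40075 = 7.4846*86400/40075 = 16.1366
coverage/day = strips * swath = 16.1366 * 524.2477 = 8459.5551 km
revisit = 40075 / 8459.5551 = 4.7372 days

4.7372 days


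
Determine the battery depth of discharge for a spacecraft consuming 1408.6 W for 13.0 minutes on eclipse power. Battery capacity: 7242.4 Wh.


E_used = P * t / 60 = 1408.6 * 13.0 / 60 = 305.1967 Wh
DOD = E_used / E_total * 100 = 305.1967 / 7242.4 * 100
DOD = 4.2140 %

4.2140 %


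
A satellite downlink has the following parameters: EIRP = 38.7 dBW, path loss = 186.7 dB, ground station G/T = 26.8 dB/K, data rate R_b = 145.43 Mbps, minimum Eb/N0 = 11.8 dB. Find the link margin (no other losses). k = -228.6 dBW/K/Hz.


C/N0 = EIRP - FSPL + G/T - k = 38.7 - 186.7 + 26.8 - (-228.6)
C/N0 = 107.4000 dB-Hz
R_b = 145.43 Mbps = 1.4543e+08 bps -> 10*log10(R_b) = 81.6265 dB-Hz
Eb/N0 = C/N0 - 10*log10(R_b) = 107.4000 - 81.6265 = 25.7735 dB
Margin = Eb/N0 - Eb/N0_req = 25.7735 - 11.8 = 13.9735 dB (link closes)

13.9735 dB


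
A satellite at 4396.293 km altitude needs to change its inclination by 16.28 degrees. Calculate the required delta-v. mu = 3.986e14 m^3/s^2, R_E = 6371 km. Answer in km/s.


r = 10767.2930 km = 1.0767293e+07 m
V = sqrt(mu/r) = 6084.3667 m/s
di = 16.28 deg = 0.2841396 rad
dV = 2*V*sin(di/2) = 2*6084.3667*sin(0.1420698)
dV = 1722.9997 m/s = 1.7230 km/s

1.7230 km/s


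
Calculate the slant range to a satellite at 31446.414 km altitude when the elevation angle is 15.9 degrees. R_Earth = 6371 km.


h = 31446.414 km, el = 15.9 deg
d = -R_E*sin(el) + sqrt((R_E*sin(el))^2 + 2*R_E*h + h^2)
d = -6371.0000*sin(0.2775074) + sqrt((6371.0000*0.2739592)^2 + 2*6371.0000*31446.414 + 31446.414^2)
d = 35572.3437 km

35572.3437 km


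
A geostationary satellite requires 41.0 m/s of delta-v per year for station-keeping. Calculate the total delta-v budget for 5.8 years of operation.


dV = rate * years = 41.0 * 5.8
dV = 237.8000 m/s

237.8000 m/s


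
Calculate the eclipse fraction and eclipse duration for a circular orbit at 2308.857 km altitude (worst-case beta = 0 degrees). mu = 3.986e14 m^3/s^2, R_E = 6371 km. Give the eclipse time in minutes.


r = 8679.8570 km
T = 134.1309 min
Eclipse fraction = arcsin(R_E/r)/pi = arcsin(6371.0000/8679.8570)/pi
= arcsin(0.7339983)/pi = 0.262348
Eclipse duration = 0.262348 * 134.1309 = 35.1890 min

35.1890 minutes


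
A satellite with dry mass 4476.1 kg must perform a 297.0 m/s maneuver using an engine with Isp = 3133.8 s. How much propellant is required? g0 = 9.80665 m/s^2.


ve = Isp * g0 = 3133.8 * 9.80665 = 30732.079770 m/s
mass ratio = exp(dv/ve) = exp(297.0/30732.079770) = 1.00971102
m_prop = m_dry * (mr - 1) = 4476.1 * (1.00971102 - 1)
m_prop = 43.4675 kg

43.4675 kg


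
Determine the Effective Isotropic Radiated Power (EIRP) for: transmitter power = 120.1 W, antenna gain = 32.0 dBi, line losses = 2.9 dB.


Pt = 120.1 W = 20.7954 dBW
EIRP = Pt_dBW + Gt - losses = 20.7954 + 32.0 - 2.9 = 49.8954 dBW

49.8954 dBW


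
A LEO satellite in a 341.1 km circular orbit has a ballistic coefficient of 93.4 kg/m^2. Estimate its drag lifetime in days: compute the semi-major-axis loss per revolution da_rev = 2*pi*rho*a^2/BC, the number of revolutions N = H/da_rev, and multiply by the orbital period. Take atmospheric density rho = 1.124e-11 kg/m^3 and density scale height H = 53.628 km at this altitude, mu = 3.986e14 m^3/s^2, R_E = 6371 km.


a = R_E + alt = 6712.1000 km = 6.7121e+06 m
da_rev = 2*pi*rho*a^2/BC = 2*pi*1.124e-11*(6.7121e+06)^2/93.4 = 34.065608 m per revolution
N = H/da_rev = 53628.0000 m / 34.065608 m = 1574.2564 revolutions
P = 2*pi*sqrt(a^3/mu) = 5472.6648 s
lifetime = N*P = 1574.2564 * 5472.6648 = 8.6153775e+06 s = 99.7150 days

99.7150 days


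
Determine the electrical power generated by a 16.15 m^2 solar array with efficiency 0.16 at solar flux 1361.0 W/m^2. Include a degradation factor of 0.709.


P = area * eta * S * degradation
P = 16.15 * 0.16 * 1361.0 * 0.709
P = 2493.4282 W

2493.4282 W


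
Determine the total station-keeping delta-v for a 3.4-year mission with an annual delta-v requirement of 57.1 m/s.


dV = rate * years = 57.1 * 3.4
dV = 194.1400 m/s

194.1400 m/s


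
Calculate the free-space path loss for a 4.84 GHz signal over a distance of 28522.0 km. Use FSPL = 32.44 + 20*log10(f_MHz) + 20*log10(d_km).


f = 4.84 GHz = 4840.0000 MHz
d = 28522.0 km
FSPL = 32.44 + 20*log10(4840.0000) + 20*log10(28522.0)
FSPL = 32.44 + 73.6969 + 89.1036
FSPL = 195.2405 dB

195.2405 dB


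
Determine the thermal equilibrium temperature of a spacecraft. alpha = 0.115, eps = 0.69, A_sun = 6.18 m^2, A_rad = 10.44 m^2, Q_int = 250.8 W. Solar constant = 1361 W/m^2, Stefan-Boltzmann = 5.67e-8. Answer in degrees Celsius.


Numerator = alpha*S*A_sun + Q_int = 0.115*1361*6.18 + 250.8 = 1218.0627 W
Denominator = eps*sigma*A_rad = 0.69*5.67e-8*10.44 = 4.0844412e-07 W/K^4
T^4 = 2.9822016e+09 K^4
T = 233.6868 K = -39.4632 C

-39.4632 degrees Celsius


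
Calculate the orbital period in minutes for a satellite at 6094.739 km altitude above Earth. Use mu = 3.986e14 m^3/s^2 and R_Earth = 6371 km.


r = 12465.7390 km = 1.2465739e+07 m
T = 2*pi*sqrt(r^3/mu) = 2*pi*sqrt(1.9371091e+21 / 3.986e14)
T = 13851.2276 s = 230.8538 min

230.8538 minutes


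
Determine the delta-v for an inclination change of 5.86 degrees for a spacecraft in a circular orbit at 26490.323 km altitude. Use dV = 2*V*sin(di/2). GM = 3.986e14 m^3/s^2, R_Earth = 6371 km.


r = 32861.3230 km = 3.2861323e+07 m
V = sqrt(mu/r) = 3482.7807 m/s
di = 5.86 deg = 0.1022763 rad
dV = 2*V*sin(di/2) = 2*3482.7807*sin(0.05113815)
dV = 356.0507 m/s = 0.3560507 km/s

0.3561 km/s


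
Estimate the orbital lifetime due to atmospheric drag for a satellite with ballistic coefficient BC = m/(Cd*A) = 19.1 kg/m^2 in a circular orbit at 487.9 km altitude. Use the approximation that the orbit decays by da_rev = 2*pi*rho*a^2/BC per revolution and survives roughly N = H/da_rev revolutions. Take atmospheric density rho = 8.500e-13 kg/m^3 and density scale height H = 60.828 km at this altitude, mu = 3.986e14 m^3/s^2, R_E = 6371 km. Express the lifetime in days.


a = R_E + alt = 6858.9000 km = 6.8589e+06 m
da_rev = 2*pi*rho*a^2/BC = 2*pi*8.500e-13*(6.8589e+06)^2/19.1 = 13.154501 m per revolution
N = H/da_rev = 60828.0000 m / 13.154501 m = 4624.1208 revolutions
P = 2*pi*sqrt(a^3/mu) = 5653.1815 s
lifetime = N*P = 4624.1208 * 5653.1815 = 2.6140994e+07 s = 302.5578 days

302.5578 days


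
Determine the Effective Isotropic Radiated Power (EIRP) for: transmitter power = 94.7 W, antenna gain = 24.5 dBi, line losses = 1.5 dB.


Pt = 94.7 W = 19.7635 dBW
EIRP = Pt_dBW + Gt - losses = 19.7635 + 24.5 - 1.5 = 42.7635 dBW

42.7635 dBW


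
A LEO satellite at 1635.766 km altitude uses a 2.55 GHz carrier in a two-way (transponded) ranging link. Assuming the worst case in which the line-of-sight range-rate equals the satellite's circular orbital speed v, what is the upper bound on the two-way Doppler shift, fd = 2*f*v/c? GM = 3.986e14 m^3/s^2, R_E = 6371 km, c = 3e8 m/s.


r = 8.006766e+06 m
v = sqrt(mu/r) = 7055.6995 m/s (worst-case radial velocity)
f = 2.55 GHz = 2.55e+09 Hz
fd = 2*f*v/c = 2*2.55e+09*7055.6995/3.0e+08
fd = 119946.8923 Hz

119946.8923 Hz


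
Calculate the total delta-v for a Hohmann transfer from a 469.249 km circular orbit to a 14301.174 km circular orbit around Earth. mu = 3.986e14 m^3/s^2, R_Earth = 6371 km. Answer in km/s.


r1 = 6840.2490 km = 6.840249e+06 m
r2 = 20672.1740 km = 2.0672174e+07 m
dv1 = sqrt(mu/r1)*(sqrt(2*r2/(r1+r2)) - 1) = 1724.1979 m/s
dv2 = sqrt(mu/r2)*(1 - sqrt(2*r1/(r1+r2))) = 1294.6867 m/s
total dv = |dv1| + |dv2| = 1724.1979 + 1294.6867 = 3018.8846 m/s = 3.0189 km/s

3.0189 km/s


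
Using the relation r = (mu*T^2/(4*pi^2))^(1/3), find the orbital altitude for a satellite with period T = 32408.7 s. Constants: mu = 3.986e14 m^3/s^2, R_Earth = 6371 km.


T = 32408.7 s
r = (mu*T^2/(4*pi^2))^(1/3) = (3.986e14 * 32408.7^2 / (4*pi^2))^(1/3)
r = 2.1970179e+07 m = 21970.1789 km
alt = r - R_E = 21970.1789 - 6371 = 15599.1789 km

15599.1789 km


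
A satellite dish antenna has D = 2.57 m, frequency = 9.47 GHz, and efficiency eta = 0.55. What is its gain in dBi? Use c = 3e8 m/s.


lambda = c/f = 3e8 / 9.47e+09 = 0.03167899 m
G = eta*(pi*D/lambda)^2 = 0.55*(pi*2.57/0.03167899)^2
G = 35726.1428 (linear)
G = 10*log10(35726.1428) = 45.5299 dBi

45.5299 dBi


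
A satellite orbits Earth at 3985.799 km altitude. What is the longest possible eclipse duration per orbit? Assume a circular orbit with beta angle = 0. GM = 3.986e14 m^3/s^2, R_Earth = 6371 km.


r = 10356.7990 km
T = 174.8229 min
Eclipse fraction = arcsin(R_E/r)/pi = arcsin(6371.0000/10356.7990)/pi
= arcsin(0.6151515)/pi = 0.2109051
Eclipse duration = 0.2109051 * 174.8229 = 36.8710 min

36.8710 minutes


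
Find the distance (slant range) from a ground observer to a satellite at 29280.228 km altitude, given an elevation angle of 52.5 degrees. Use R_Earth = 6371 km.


h = 29280.228 km, el = 52.5 deg
d = -R_E*sin(el) + sqrt((R_E*sin(el))^2 + 2*R_E*h + h^2)
d = -6371.0000*sin(0.9162979) + sqrt((6371.0000*0.7933533)^2 + 2*6371.0000*29280.228 + 29280.228^2)
d = 30385.1836 km

30385.1836 km


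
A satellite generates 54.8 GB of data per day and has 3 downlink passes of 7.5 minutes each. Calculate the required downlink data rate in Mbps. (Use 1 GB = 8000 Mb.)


total contact time = 3 * 7.5 * 60 = 1350.0000 s
data = 54.8 GB = 438400.0000 Mb
rate = 438400.0000 / 1350.0000 = 324.7407 Mbps

324.7407 Mbps


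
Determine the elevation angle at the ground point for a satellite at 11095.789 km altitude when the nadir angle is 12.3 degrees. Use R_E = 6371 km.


r = R_E + alt = 17466.7890 km
Law of sines in the satellite / Earth-center / ground-point triangle:
  sin(nadir)/R_E = sin(90 + el)/r  =>  cos(el) = (r/R_E)*sin(nadir)
cos(el) = (17466.7890 / 6371.0000) * sin(12.3 deg) = 0.584046
el = arccos(0.584046) = 54.2644 deg
(Earth-central angle = 90 - nadir - el = 23.4356 deg)

54.2644 degrees


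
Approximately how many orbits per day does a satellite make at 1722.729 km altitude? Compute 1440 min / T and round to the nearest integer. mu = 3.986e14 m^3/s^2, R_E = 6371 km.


r = 8.093729e+06 m
T = 2*pi*sqrt(r^3/mu) = 7246.5987 s = 120.7766 min
revs/day = 1440 / 120.7766 = 11.9228
Rounded: 12 revolutions per day

12 revolutions per day


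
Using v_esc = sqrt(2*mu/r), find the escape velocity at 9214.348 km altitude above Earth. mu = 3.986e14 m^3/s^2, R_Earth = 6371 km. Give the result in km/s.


r = 6371.0 + 9214.348 = 15585.3480 km = 1.5585348e+07 m
v_esc = sqrt(2*mu/r) = sqrt(2*3.986e14 / 1.5585348e+07)
v_esc = 7151.9652 m/s = 7.1520 km/s

7.1520 km/s


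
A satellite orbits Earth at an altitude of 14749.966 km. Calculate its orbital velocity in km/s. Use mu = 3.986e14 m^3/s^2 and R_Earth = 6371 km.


r = R_E + alt = 6371.0 + 14749.966 = 21120.9660 km = 2.1120966e+07 m
v = sqrt(mu/r) = sqrt(3.986e14 / 2.1120966e+07) = 4344.2195 m/s = 4.3442 km/s

4.3442 km/s


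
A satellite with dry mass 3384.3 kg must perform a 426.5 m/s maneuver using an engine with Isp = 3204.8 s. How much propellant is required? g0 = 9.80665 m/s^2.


ve = Isp * g0 = 3204.8 * 9.80665 = 31428.351920 m/s
mass ratio = exp(dv/ve) = exp(426.5/31428.351920) = 1.01366305
m_prop = m_dry * (mr - 1) = 3384.3 * (1.01366305 - 1)
m_prop = 46.2399 kg

46.2399 kg


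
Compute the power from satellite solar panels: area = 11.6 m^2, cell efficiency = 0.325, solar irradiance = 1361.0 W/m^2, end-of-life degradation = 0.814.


P = area * eta * S * degradation
P = 11.6 * 0.325 * 1361.0 * 0.814
P = 4176.6096 W

4176.6096 W


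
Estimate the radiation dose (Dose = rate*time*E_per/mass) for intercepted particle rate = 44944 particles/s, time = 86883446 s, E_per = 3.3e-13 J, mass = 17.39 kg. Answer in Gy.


Total energy deposited = rate * time * E_per
  = 44944 * 86883446 * 3.3e-13 = 1.2886 J
Dose = E_total / mass = 1.2886 / 17.39
Dose = 0.07410084 Gy

0.0741 Gy


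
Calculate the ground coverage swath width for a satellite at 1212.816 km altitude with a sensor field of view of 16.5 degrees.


FOV = 16.5 deg = 0.2879793 rad
swath = 2 * alt * tan(FOV/2) = 2 * 1212.816 * tan(0.1439897)
swath = 2 * 1212.816 * 0.1449931
swath = 351.6999 km

351.6999 km


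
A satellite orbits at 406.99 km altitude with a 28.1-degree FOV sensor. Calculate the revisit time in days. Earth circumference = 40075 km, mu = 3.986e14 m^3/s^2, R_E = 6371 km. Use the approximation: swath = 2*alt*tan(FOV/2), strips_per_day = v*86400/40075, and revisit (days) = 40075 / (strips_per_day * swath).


swath = 2*406.99*tan(0.2452188) = 203.7027 km
v = sqrt(mu/r) = 7668.6371 m/s = 7.6686 km/s
strips/day = v*86400/40075 = 7.6686*86400/40075 = 16.5333
coverage/day = strips * swath = 16.5333 * 203.7027 = 3367.8683 km
revisit = 40075 / 3367.8683 = 11.8992 days

11.8992 days


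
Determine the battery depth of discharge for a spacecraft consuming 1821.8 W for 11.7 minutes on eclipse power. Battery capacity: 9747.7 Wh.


E_used = P * t / 60 = 1821.8 * 11.7 / 60 = 355.2510 Wh
DOD = E_used / E_total * 100 = 355.2510 / 9747.7 * 100
DOD = 3.6445 %

3.6445 %


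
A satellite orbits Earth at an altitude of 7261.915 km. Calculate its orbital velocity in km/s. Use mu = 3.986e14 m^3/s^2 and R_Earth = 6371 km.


r = R_E + alt = 6371.0 + 7261.915 = 13632.9150 km = 1.3632915e+07 m
v = sqrt(mu/r) = sqrt(3.986e14 / 1.3632915e+07) = 5407.2230 m/s = 5.4072 km/s

5.4072 km/s


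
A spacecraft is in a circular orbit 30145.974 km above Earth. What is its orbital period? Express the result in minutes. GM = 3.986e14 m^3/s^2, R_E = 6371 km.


r = 36516.9740 km = 3.6516974e+07 m
T = 2*pi*sqrt(r^3/mu) = 2*pi*sqrt(4.8694997e+22 / 3.986e14)
T = 69446.9848 s = 1157.4497 min

1157.4497 minutes


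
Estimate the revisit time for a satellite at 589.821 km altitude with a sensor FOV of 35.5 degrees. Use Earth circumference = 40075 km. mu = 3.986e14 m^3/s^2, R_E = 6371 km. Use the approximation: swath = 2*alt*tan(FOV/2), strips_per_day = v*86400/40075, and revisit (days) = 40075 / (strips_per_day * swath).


swath = 2*589.821*tan(0.3097959) = 377.6064 km
v = sqrt(mu/r) = 7567.2558 m/s = 7.5673 km/s
strips/day = v*86400/40075 = 7.5673*86400/40075 = 16.3147
coverage/day = strips * swath = 16.3147 * 377.6064 = 6160.5282 km
revisit = 40075 / 6160.5282 = 6.5051 days

6.5051 days


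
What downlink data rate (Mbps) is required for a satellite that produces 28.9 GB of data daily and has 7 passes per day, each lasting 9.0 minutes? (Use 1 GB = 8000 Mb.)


total contact time = 7 * 9.0 * 60 = 3780.0000 s
data = 28.9 GB = 231200.0000 Mb
rate = 231200.0000 / 3780.0000 = 61.1640 Mbps

61.1640 Mbps


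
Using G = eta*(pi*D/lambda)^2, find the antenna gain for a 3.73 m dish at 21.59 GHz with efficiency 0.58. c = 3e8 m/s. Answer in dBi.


lambda = c/f = 3e8 / 2.159e+10 = 0.01389532 m
G = eta*(pi*D/lambda)^2 = 0.58*(pi*3.73/0.01389532)^2
G = 412485.0168 (linear)
G = 10*log10(412485.0168) = 56.1541 dBi

56.1541 dBi


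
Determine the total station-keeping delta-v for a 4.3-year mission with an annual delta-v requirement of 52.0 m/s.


dV = rate * years = 52.0 * 4.3
dV = 223.6000 m/s

223.6000 m/s


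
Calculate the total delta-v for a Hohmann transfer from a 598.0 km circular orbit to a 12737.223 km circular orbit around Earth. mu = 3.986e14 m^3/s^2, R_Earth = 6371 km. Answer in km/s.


r1 = 6969.0000 km = 6.969e+06 m
r2 = 19108.2230 km = 1.9108223e+07 m
dv1 = sqrt(mu/r1)*(sqrt(2*r2/(r1+r2)) - 1) = 1592.5981 m/s
dv2 = sqrt(mu/r2)*(1 - sqrt(2*r1/(r1+r2))) = 1228.1996 m/s
total dv = |dv1| + |dv2| = 1592.5981 + 1228.1996 = 2820.7977 m/s = 2.8208 km/s

2.8208 km/s


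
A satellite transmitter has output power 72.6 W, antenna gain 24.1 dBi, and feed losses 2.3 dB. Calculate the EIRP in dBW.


Pt = 72.6 W = 18.6094 dBW
EIRP = Pt_dBW + Gt - losses = 18.6094 + 24.1 - 2.3 = 40.4094 dBW

40.4094 dBW


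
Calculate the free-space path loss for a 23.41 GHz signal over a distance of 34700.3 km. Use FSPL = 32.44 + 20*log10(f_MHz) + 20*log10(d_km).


f = 23.41 GHz = 23410.0000 MHz
d = 34700.3 km
FSPL = 32.44 + 20*log10(23410.0000) + 20*log10(34700.3)
FSPL = 32.44 + 87.3880 + 90.8067
FSPL = 210.6347 dB

210.6347 dB


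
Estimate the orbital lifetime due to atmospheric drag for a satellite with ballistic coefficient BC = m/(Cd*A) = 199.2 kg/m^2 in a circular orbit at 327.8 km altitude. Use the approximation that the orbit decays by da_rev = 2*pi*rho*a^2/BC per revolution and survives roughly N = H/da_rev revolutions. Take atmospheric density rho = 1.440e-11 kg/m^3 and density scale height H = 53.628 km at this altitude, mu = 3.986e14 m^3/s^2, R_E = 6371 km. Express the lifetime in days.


a = R_E + alt = 6698.8000 km = 6.6988e+06 m
da_rev = 2*pi*rho*a^2/BC = 2*pi*1.440e-11*(6.6988e+06)^2/199.2 = 20.382012 m per revolution
N = H/da_rev = 53628.0000 m / 20.382012 m = 2631.1436 revolutions
P = 2*pi*sqrt(a^3/mu) = 5456.4068 s
lifetime = N*P = 2631.1436 * 5456.4068 = 1.435659e+07 s = 166.1642 days

166.1642 days


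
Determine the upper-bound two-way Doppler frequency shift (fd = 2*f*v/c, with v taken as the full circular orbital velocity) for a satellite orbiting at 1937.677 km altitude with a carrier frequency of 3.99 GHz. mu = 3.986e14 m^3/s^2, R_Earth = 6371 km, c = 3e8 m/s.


r = 8.308677e+06 m
v = sqrt(mu/r) = 6926.3225 m/s (worst-case radial velocity)
f = 3.99 GHz = 3.99e+09 Hz
fd = 2*f*v/c = 2*3.99e+09*6926.3225/3.0e+08
fd = 184240.1785 Hz

184240.1785 Hz


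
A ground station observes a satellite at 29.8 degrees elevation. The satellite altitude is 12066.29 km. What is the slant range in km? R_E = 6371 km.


h = 12066.29 km, el = 29.8 deg
d = -R_E*sin(el) + sqrt((R_E*sin(el))^2 + 2*R_E*h + h^2)
d = -6371.0000*sin(0.5201081) + sqrt((6371.0000*0.496974)^2 + 2*6371.0000*12066.29 + 12066.29^2)
d = 14422.6668 km

14422.6668 km


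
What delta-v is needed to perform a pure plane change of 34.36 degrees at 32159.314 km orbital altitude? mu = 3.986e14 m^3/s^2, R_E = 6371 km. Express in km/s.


r = 38530.3140 km = 3.8530314e+07 m
V = sqrt(mu/r) = 3216.3801 m/s
di = 34.36 deg = 0.5996951 rad
dV = 2*V*sin(di/2) = 2*3216.3801*sin(0.2998476)
dV = 1900.0739 m/s = 1.9001 km/s

1.9001 km/s


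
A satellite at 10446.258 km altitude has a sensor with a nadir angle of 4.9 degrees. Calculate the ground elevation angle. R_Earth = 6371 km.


r = R_E + alt = 16817.2580 km
Law of sines in the satellite / Earth-center / ground-point triangle:
  sin(nadir)/R_E = sin(90 + el)/r  =>  cos(el) = (r/R_E)*sin(nadir)
cos(el) = (16817.2580 / 6371.0000) * sin(4.9 deg) = 0.2254714
el = arccos(0.2254714) = 76.9694 deg
(Earth-central angle = 90 - nadir - el = 8.1306 deg)

76.9694 degrees


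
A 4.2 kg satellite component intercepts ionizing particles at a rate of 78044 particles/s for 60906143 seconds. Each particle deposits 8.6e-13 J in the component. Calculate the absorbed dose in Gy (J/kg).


Total energy deposited = rate * time * E_per
  = 78044 * 60906143 * 8.6e-13 = 4.0879 J
Dose = E_total / mass = 4.0879 / 4.2
Dose = 0.9733068 Gy

0.9733 Gy


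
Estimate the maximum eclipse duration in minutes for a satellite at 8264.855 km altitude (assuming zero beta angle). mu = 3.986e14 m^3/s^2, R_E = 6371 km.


r = 14635.8550 km
T = 293.6886 min
Eclipse fraction = arcsin(R_E/r)/pi = arcsin(6371.0000/14635.8550)/pi
= arcsin(0.4353008)/pi = 0.143358
Eclipse duration = 0.143358 * 293.6886 = 42.1026 min

42.1026 minutes


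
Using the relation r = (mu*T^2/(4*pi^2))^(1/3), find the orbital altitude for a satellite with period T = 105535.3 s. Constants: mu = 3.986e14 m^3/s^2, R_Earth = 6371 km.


T = 105535.3 s
r = (mu*T^2/(4*pi^2))^(1/3) = (3.986e14 * 105535.3^2 / (4*pi^2))^(1/3)
r = 4.826782e+07 m = 48267.8201 km
alt = r - R_E = 48267.8201 - 6371 = 41896.8201 km

41896.8201 km


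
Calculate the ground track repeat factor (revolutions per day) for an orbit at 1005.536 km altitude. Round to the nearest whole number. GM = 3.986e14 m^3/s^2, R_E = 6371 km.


r = 7.376536e+06 m
T = 2*pi*sqrt(r^3/mu) = 6305.0701 s = 105.0845 min
revs/day = 1440 / 105.0845 = 13.7033
Rounded: 14 revolutions per day

14 revolutions per day


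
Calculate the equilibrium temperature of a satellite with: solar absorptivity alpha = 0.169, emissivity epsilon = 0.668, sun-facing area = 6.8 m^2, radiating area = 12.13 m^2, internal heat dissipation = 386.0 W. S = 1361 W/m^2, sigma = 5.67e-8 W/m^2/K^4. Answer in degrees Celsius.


Numerator = alpha*S*A_sun + Q_int = 0.169*1361*6.8 + 386.0 = 1950.0612 W
Denominator = eps*sigma*A_rad = 0.668*5.67e-8*12.13 = 4.5943103e-07 W/K^4
T^4 = 4.2445135e+09 K^4
T = 255.2448 K = -17.9052 C

-17.9052 degrees Celsius


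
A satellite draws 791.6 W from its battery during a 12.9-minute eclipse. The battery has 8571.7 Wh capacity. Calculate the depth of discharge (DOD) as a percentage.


E_used = P * t / 60 = 791.6 * 12.9 / 60 = 170.1940 Wh
DOD = E_used / E_total * 100 = 170.1940 / 8571.7 * 100
DOD = 1.9855 %

1.9855 %


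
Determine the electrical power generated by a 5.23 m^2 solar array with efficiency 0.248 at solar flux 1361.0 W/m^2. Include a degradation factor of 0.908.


P = area * eta * S * degradation
P = 5.23 * 0.248 * 1361.0 * 0.908
P = 1602.8665 W

1602.8665 W


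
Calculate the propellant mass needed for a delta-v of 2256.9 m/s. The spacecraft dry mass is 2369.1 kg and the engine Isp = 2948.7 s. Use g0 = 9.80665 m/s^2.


ve = Isp * g0 = 2948.7 * 9.80665 = 28916.868855 m/s
mass ratio = exp(dv/ve) = exp(2256.9/28916.868855) = 1.08117441
m_prop = m_dry * (mr - 1) = 2369.1 * (1.08117441 - 1)
m_prop = 192.3103 kg

192.3103 kg


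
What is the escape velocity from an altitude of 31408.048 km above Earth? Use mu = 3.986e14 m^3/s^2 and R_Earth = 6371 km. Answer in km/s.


r = 6371.0 + 31408.048 = 37779.0480 km = 3.7779048e+07 m
v_esc = sqrt(2*mu/r) = sqrt(2*3.986e14 / 3.7779048e+07)
v_esc = 4593.6525 m/s = 4.5937 km/s

4.5937 km/s


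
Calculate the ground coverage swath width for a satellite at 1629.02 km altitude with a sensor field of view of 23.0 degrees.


FOV = 23.0 deg = 0.4014257 rad
swath = 2 * alt * tan(FOV/2) = 2 * 1629.02 * tan(0.2007129)
swath = 2 * 1629.02 * 0.2034523
swath = 662.8557 km

662.8557 km


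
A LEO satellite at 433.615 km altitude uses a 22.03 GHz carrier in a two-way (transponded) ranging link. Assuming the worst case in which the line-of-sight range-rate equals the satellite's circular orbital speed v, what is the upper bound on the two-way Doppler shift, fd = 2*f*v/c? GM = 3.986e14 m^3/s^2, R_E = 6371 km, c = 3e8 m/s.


r = 6.804615e+06 m
v = sqrt(mu/r) = 7653.6195 m/s (worst-case radial velocity)
f = 22.03 GHz = 2.203e+10 Hz
fd = 2*f*v/c = 2*2.203e+10*7653.6195/3.0e+08
fd = 1.1240616e+06 Hz

1.1241e+06 Hz


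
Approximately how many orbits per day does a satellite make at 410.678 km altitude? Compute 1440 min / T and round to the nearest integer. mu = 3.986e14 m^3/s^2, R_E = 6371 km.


r = 6.781678e+06 m
T = 2*pi*sqrt(r^3/mu) = 5557.9799 s = 92.6330 min
revs/day = 1440 / 92.6330 = 15.5452
Rounded: 16 revolutions per day

16 revolutions per day


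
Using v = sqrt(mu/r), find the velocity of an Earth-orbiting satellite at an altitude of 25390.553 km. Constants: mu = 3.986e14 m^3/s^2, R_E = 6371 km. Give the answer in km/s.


r = R_E + alt = 6371.0 + 25390.553 = 31761.5530 km = 3.1761553e+07 m
v = sqrt(mu/r) = sqrt(3.986e14 / 3.1761553e+07) = 3542.5646 m/s = 3.5426 km/s

3.5426 km/s


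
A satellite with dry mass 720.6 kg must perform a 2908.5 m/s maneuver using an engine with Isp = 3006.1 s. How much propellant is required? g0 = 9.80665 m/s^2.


ve = Isp * g0 = 3006.1 * 9.80665 = 29479.770565 m/s
mass ratio = exp(dv/ve) = exp(2908.5/29479.770565) = 1.10369195
m_prop = m_dry * (mr - 1) = 720.6 * (1.10369195 - 1)
m_prop = 74.7204 kg

74.7204 kg


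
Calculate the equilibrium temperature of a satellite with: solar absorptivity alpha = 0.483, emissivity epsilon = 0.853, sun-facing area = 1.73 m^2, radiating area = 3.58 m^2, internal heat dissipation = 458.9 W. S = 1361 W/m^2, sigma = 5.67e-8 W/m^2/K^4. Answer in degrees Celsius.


Numerator = alpha*S*A_sun + Q_int = 0.483*1361*1.73 + 458.9 = 1596.1380 W
Denominator = eps*sigma*A_rad = 0.853*5.67e-8*3.58 = 1.7314706e-07 W/K^4
T^4 = 9.2183951e+09 K^4
T = 309.8588 K = 36.7088 C

36.7088 degrees Celsius


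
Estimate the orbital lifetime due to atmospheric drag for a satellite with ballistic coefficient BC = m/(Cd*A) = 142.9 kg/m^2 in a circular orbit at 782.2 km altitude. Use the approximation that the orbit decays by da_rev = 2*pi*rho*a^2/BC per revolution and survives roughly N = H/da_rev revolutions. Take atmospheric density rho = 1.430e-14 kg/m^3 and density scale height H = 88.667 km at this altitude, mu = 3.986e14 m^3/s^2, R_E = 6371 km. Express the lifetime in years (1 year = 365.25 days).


a = R_E + alt = 7153.2000 km = 7.1532e+06 m
da_rev = 2*pi*rho*a^2/BC = 2*pi*1.430e-14*(7.1532e+06)^2/142.9 = 0.0321724706 m per revolution
N = H/da_rev = 88667.0000 m / 0.0321724706 m = 2.7559898e+06 revolutions
P = 2*pi*sqrt(a^3/mu) = 6020.9050 s
lifetime = N*P = 2.7559898e+06 * 6020.9050 = 1.6593553e+10 s = 192055.0063 days
years = 192055.0063 / 365.25 = 525.8180 years

525.8180 years


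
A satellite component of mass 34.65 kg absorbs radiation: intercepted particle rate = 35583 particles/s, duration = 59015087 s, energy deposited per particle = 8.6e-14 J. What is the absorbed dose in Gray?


Total energy deposited = rate * time * E_per
  = 35583 * 59015087 * 8.6e-14 = 0.1805943 J
Dose = E_total / mass = 0.1805943 / 34.65
Dose = 0.005211957 Gy

0.0052 Gy


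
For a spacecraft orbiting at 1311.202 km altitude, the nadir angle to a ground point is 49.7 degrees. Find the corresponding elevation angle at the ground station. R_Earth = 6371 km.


r = R_E + alt = 7682.2020 km
Law of sines in the satellite / Earth-center / ground-point triangle:
  sin(nadir)/R_E = sin(90 + el)/r  =>  cos(el) = (r/R_E)*sin(nadir)
cos(el) = (7682.2020 / 6371.0000) * sin(49.7 deg) = 0.9196315
el = arccos(0.9196315) = 23.1277 deg
(Earth-central angle = 90 - nadir - el = 17.1723 deg)

23.1277 degrees


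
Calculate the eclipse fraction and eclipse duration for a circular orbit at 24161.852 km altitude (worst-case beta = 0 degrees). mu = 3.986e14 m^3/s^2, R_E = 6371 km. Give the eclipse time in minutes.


r = 30532.8520 km
T = 884.9343 min
Eclipse fraction = arcsin(R_E/r)/pi = arcsin(6371.0000/30532.8520)/pi
= arcsin(0.2086605)/pi = 0.06691036
Eclipse duration = 0.06691036 * 884.9343 = 59.2113 min

59.2113 minutes


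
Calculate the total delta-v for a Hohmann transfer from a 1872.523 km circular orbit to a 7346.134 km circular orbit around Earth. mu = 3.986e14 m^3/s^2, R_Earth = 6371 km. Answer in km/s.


r1 = 8243.5230 km = 8.243523e+06 m
r2 = 13717.1340 km = 1.3717134e+07 m
dv1 = sqrt(mu/r1)*(sqrt(2*r2/(r1+r2)) - 1) = 818.4215 m/s
dv2 = sqrt(mu/r2)*(1 - sqrt(2*r1/(r1+r2))) = 719.8579 m/s
total dv = |dv1| + |dv2| = 818.4215 + 719.8579 = 1538.2794 m/s = 1.5383 km/s

1.5383 km/s


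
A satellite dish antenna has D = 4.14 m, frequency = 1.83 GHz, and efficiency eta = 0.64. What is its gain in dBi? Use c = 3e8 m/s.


lambda = c/f = 3e8 / 1.83e+09 = 0.1639344 m
G = eta*(pi*D/lambda)^2 = 0.64*(pi*4.14/0.1639344)^2
G = 4028.4694 (linear)
G = 10*log10(4028.4694) = 36.0514 dBi

36.0514 dBi


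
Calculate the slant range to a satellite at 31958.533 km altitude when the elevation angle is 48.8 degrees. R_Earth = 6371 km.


h = 31958.533 km, el = 48.8 deg
d = -R_E*sin(el) + sqrt((R_E*sin(el))^2 + 2*R_E*h + h^2)
d = -6371.0000*sin(0.8517207) + sqrt((6371.0000*0.7524149)^2 + 2*6371.0000*31958.533 + 31958.533^2)
d = 33305.4775 km

33305.4775 km


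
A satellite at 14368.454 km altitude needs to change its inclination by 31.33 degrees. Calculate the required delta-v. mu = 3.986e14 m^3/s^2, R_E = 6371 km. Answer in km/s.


r = 20739.4540 km = 2.0739454e+07 m
V = sqrt(mu/r) = 4383.9944 m/s
di = 31.33 deg = 0.5468117 rad
dV = 2*V*sin(di/2) = 2*4383.9944*sin(0.2734058)
dV = 2367.4650 m/s = 2.3675 km/s

2.3675 km/s


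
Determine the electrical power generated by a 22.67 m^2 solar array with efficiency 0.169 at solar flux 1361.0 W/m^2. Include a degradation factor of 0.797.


P = area * eta * S * degradation
P = 22.67 * 0.169 * 1361.0 * 0.797
P = 4155.8003 W

4155.8003 W


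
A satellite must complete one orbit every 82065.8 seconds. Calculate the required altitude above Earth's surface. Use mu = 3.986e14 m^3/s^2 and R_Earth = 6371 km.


T = 82065.8 s
r = (mu*T^2/(4*pi^2))^(1/3) = (3.986e14 * 82065.8^2 / (4*pi^2))^(1/3)
r = 4.0816334e+07 m = 40816.3336 km
alt = r - R_E = 40816.3336 - 6371 = 34445.3336 km

34445.3336 km


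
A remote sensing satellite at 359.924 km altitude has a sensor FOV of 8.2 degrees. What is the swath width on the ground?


FOV = 8.2 deg = 0.143117 rad
swath = 2 * alt * tan(FOV/2) = 2 * 359.924 * tan(0.0715585)
swath = 2 * 359.924 * 0.07168089
swath = 51.5993 km

51.5993 km


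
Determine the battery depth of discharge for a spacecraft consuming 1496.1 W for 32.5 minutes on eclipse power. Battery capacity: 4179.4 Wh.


E_used = P * t / 60 = 1496.1 * 32.5 / 60 = 810.3875 Wh
DOD = E_used / E_total * 100 = 810.3875 / 4179.4 * 100
DOD = 19.3900 %

19.3900 %


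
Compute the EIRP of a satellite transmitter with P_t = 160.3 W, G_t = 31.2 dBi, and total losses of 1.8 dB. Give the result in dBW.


Pt = 160.3 W = 22.0493 dBW
EIRP = Pt_dBW + Gt - losses = 22.0493 + 31.2 - 1.8 = 51.4493 dBW

51.4493 dBW


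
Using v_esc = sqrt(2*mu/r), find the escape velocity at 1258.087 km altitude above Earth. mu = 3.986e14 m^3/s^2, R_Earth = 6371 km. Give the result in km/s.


r = 6371.0 + 1258.087 = 7629.0870 km = 7.629087e+06 m
v_esc = sqrt(2*mu/r) = sqrt(2*3.986e14 / 7.629087e+06)
v_esc = 10222.2703 m/s = 10.2223 km/s

10.2223 km/s


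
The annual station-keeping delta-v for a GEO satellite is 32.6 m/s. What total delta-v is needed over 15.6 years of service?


dV = rate * years = 32.6 * 15.6
dV = 508.5600 m/s

508.5600 m/s


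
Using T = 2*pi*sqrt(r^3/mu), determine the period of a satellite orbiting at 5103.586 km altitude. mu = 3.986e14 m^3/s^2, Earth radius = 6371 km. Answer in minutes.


r = 11474.5860 km = 1.1474586e+07 m
T = 2*pi*sqrt(r^3/mu) = 2*pi*sqrt(1.5108143e+21 / 3.986e14)
T = 12232.5432 s = 203.8757 min

203.8757 minutes
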